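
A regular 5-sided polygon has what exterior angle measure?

Each exterior angle of a regular n-gon is 360 / n.
For n = 5: 360 / 5 = 72 degrees.

72 degrees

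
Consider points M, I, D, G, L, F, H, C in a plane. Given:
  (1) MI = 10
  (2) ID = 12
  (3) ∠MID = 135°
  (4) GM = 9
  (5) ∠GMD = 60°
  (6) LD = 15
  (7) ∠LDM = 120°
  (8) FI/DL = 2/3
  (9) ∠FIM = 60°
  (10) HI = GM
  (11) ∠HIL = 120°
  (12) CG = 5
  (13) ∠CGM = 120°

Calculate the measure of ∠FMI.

From the given relations: FI = 2/3·DL = 2/3·15 = 10.
Step 1: By the law of cosines on triangle MIF: MF² = 10² + 10² − 2·10·10·cos(60°) = 100, so MF = 10.
Step 2: By the inverse law of cosines on triangle FMI: cos(∠FMI) = (10² + 10² − 10²) / (2·10·10) = 100/200 = 0.5, so ∠FMI = 60°.

Therefore, the measure of angle ∠FMI = 60°.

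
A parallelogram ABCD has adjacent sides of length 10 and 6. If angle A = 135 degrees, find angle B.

Consecutive angles are supplementary: angle B = 180 - 135 = 45 degrees.

45 degrees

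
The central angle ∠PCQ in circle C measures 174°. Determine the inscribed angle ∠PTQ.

Inscribed angle = 174° / 2 = 87° (inscribed angle theorem).

87°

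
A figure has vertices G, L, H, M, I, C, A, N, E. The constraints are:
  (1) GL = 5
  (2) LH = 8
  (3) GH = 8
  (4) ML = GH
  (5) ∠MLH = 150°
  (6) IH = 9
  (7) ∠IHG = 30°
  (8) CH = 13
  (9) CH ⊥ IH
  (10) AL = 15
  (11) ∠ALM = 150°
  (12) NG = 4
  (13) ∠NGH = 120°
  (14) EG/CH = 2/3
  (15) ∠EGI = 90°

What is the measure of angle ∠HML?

From the given relations: ML = GH = 8.
Step 1: By the law of cosines on triangle MLH: MH² = 8² + 8² − 2·8·8·cos(150°) = 238.85, so MH ≈ 15.45.
Step 2: By the inverse law of cosines on triangle HML: cos(∠HML) = (15.45² + 8² − 8²) / (2·15.45·8) = 238.85/247.28 = 0.9659, so ∠HML = 15°.

Therefore, the measure of angle ∠HML = 15°.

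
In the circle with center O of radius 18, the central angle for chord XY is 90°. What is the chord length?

Chord = 2(18) sin(45°) = 18*sqrt(2)

18*sqrt(2)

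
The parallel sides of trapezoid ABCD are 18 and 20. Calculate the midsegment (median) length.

The midsegment (median) of a trapezoid connects the midpoints of the non-parallel sides.
Its length is the average of the two bases: (18 + 20) / 2 = 19.

19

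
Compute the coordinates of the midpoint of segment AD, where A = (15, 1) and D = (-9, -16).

The midpoint is the point halfway along the segment.
Move half the horizontal distance: 15 + (-9 - 15)/2 = 15 + -24/2 = 3
Move half the vertical distance: 1 + (-16 - 1)/2 = 1 + -17/2 = -15/2
Midpoint = (3, -15/2)

(3, -15/2)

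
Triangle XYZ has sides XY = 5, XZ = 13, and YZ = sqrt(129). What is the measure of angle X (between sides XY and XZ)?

cos(X) = (5² + 13² - (sqrt(129))²) / (2 × 5 × 13) = 1/2, so X = arccos(1/2) = 60°.

60°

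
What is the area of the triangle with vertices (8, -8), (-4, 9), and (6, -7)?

Shoelace: Area = (1/2)|8(9--7) + -4(-7--8) + 6(-8-9)| = (1/2)(22) = 11

11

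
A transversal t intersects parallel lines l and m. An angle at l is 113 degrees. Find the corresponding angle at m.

When a transversal crosses parallel lines, angles in the same position at each intersection are called corresponding angles.
These are always equal, so the answer is 113 degrees.

113 degrees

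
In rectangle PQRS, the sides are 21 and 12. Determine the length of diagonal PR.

Using the Pythagorean theorem:
d² = 21² + 12² = 441 + 144 = 585
d = sqrt(585) = 3*sqrt(65)

3*sqrt(65)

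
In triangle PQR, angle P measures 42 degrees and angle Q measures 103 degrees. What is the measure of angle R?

By the triangle angle sum property, the three interior angles of any triangle add up to 180°.
We know angle P = 42° and angle Q = 103°, so their sum is 145°.
Therefore angle R = 180° - 145° = 35°.

35 degrees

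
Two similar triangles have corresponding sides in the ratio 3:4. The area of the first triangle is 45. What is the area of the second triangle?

The ratio of areas of similar triangles = (side ratio)^2.
Side ratio = 3:4, so area ratio = 9:16.
Area of the second triangle / Area of the first triangle = 16/9
Area of the second triangle = 45 * 16/9 = 80

80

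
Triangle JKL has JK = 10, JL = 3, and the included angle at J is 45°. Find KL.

Law of cosines: KL^2 = 10^2 + 3^2 - 2(10)(3)cos(45°) = 109 - 30*sqrt(2), so KL = sqrt(109 - 30*sqrt(2)).

sqrt(109 - 30*sqrt(2))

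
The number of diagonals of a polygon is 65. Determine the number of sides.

Using d = n(n - 3)/2, we solve 65 = n(n - 3)/2.
So n(n - 3) = 130.
Testing n = 13: 13 * 10 = 130 = 130. Correct.
The polygon has 13 sides.

13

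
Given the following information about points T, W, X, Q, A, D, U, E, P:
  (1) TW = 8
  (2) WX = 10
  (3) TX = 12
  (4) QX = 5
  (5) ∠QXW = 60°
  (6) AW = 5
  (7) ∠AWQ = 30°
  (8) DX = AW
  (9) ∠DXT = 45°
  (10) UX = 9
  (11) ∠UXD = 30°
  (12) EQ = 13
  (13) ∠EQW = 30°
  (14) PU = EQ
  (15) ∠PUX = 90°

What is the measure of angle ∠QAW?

Step 1: By the law of cosines on triangle QXW: QW² = 5² + 10² − 2·5·10·cos(60°) = 75, so QW = 5·√3.
Step 2: By the law of cosines on triangle AWQ: AQ² = 5² + (5·√3)² − 2·5·5·√3·cos(30°) = 25, so AQ = 5.
Step 3: By the inverse law of cosines on triangle QAW: cos(∠QAW) = (5² + 5² − (5·√3)²) / (2·5·5) = -25/50 = -0.5, so ∠QAW = 120°.

Therefore, the measure of angle ∠QAW = 120°.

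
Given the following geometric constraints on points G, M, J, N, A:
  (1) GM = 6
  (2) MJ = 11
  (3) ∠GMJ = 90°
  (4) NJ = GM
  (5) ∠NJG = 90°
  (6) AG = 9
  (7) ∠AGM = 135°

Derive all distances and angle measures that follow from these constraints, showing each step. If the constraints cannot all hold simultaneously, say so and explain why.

The constraints are consistent.

From the given relations:
  NJ = GM = 6

Step 1: From GM = 6, MJ = 11, and ∠GMJ = 90°, by the law of cosines:
  GJ² = GM² + MJ² - 2·GM·MJ·cos(90°) = 36 + 121 - 0 = 157
  GJ = √157

Step 2: From MG = 6, GA = 9, and ∠MGA = 135°, by the law of cosines:
  MA² = MG² + GA² - 2·MG·GA·cos(135°) = 36 + 81 + 76.37 = 193.4
  MA ≈ 13.91

Step 3: From GJ = √157, JN = 6, and ∠GJN = 90°, by the law of cosines:
  GN² = GJ² + JN² - 2·GJ·JN·cos(90°) = 157 + 36 - 0 = 193
  GN = √193

Step 4: From GJ = √157, GM = 6, JM = 11, by the inverse law of cosines:
  cos(∠JGM) = (GJ² + GM² - JM²) / (2·GJ·GM)
  ∠JGM = 61.39°

Step 5: From MA = 13.91, MG = 6, AG = 9, by the inverse law of cosines:
  cos(∠AMG) = (MA² + MG² - AG²) / (2·MA·MG)
  ∠AMG = 27.24°

Step 6: From JG = √157, JM = 11, GM = 6, by the inverse law of cosines:
  cos(∠GJM) = (JG² + JM² - GM²) / (2·JG·JM)
  ∠GJM = 28.61°

Step 7: From AG = 9, AM = 13.91, GM = 6, by the inverse law of cosines:
  cos(∠GAM) = (AG² + AM² - GM²) / (2·AG·AM)
  ∠GAM = 17.76°

Step 8: From GJ = √157, GN = √193, JN = 6, by the inverse law of cosines:
  cos(∠JGN) = (GJ² + GN² - JN²) / (2·GJ·GN)
  ∠JGN = 25.59°

Step 9: From NG = √193, NJ = 6, GJ = √157, by the inverse law of cosines:
  cos(∠GNJ) = (NG² + NJ² - GJ²) / (2·NG·NJ)
  ∠GNJ = 64.41°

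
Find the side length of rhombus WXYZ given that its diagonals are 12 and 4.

Half-diagonals are 6 and 2. side = sqrt(6^2 + 2^2) = sqrt(40) = 2*sqrt(10)

2*sqrt(10)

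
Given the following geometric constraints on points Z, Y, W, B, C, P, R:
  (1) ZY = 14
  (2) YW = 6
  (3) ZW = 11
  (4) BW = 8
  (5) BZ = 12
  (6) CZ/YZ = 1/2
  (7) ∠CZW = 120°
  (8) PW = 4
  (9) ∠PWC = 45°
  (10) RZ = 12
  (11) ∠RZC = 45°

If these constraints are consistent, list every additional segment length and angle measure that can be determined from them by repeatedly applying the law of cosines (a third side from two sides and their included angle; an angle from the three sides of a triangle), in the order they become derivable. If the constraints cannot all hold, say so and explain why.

The constraints are consistent. Derivable facts, in order:
After 1 step:
- CR ≈ 8.61
- WC ≈ 15.72
- ∠BWZ = 76.53°
- ∠BZW = 40.42°
- ∠WBZ = 63.06°
- ∠WYZ = 48.65°
- ∠WZY = 24.17°
- ∠YWZ = 107.18°
After 2 steps:
- CP ≈ 13.19
- ∠CRZ = 35.07°
- ∠CWZ = 22.69°
- ∠RCZ = 99.93°
- ∠WCZ = 37.31°
After 3 steps:
- ∠CPW = 122.62°
- ∠PCW = 12.38°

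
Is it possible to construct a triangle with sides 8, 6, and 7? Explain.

Sort the sides: 6, 7, 8.
It suffices to check that the sum of the two smallest exceeds the largest:
6 + 7 = 13 > 8. ✓
Yes, a valid triangle can be formed.

Yes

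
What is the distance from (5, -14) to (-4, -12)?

The horizontal distance is |-4 - 5| = 9 and the vertical distance is |-12 - -14| = 2.
By the Pythagorean theorem, d = sqrt(9^2 + 2^2) = sqrt(85).

sqrt(85)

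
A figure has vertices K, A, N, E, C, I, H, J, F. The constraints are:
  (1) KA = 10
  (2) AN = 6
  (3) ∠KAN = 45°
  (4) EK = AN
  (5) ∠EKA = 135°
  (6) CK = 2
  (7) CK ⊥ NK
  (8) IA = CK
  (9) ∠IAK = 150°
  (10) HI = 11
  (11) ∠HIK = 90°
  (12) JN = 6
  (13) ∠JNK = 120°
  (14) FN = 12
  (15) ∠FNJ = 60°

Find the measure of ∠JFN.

Step 1: By the law of cosines on triangle FNJ: FJ² = 12² + 6² − 2·12·6·cos(60°) = 108, so FJ = 6·√3.
Step 2: By the inverse law of cosines on triangle JFN: cos(∠JFN) = ((6·√3)² + 12² − 6²) / (2·6·√3·12) = 216/249.42 = 0.866, so ∠JFN = 30°.

Therefore, the measure of angle ∠JFN = 30°.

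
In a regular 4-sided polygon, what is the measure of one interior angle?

Each interior angle of a regular n-gon is (n - 2) * 180 / n.
For n = 4: (4 - 2) * 180 / 4 = 360/4 = 90 degrees.

90 degrees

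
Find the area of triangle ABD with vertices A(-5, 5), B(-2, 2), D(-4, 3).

Shoelace: Area = (1/2)|-5(2-3) + -2(3-5) + -4(5-2)| = (1/2)(3) = 3/2

3/2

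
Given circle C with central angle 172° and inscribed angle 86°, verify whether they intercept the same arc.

By the inscribed angle theorem, if both angles subtend the same arc, the inscribed angle must be half the central angle.
Half of 172° = 86°, which equals the given inscribed angle of 86°.
Therefore, yes, they correspond to the same arc.

Yes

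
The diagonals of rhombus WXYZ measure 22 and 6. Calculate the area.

Area of a rhombus = (d1 * d2) / 2
Area = (22 * 6) / 2
Area = 132 / 2
Area = 66

66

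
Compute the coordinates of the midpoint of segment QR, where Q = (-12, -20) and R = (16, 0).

M = ((x₁ + x₂)/2, (y₁ + y₂)/2)
= ((-12 + 16)/2, (-20 + 0)/2)
= (4/2, -20/2) = (2, -10)

(2, -10)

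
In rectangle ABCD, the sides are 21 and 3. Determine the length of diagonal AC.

d = sqrt(21^2 + 3^2) = sqrt(450) = 15*sqrt(2)

15*sqrt(2)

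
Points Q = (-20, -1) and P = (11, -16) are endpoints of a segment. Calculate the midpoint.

The midpoint is the point halfway along the segment.
Move half the horizontal distance: -20 + (11 - -20)/2 = -20 + 31/2 = -9/2
Move half the vertical distance: -1 + (-16 - -1)/2 = -1 + -15/2 = -17/2
Midpoint = (-9/2, -17/2)

(-9/2, -17/2)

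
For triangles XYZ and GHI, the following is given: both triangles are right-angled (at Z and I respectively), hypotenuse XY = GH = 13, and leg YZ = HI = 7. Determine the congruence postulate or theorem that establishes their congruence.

The given information provides:
both triangles are right-angled (at Z and I respectively), hypotenuse XY = GH = 13, and leg YZ = HI = 7
This matches the HL congruence theorem.
The hypotenuse and one leg of two right triangles are equal (Hypotenuse-Leg).

HL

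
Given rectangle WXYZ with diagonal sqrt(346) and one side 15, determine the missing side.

b = sqrt(d^2 - a^2) = sqrt(346 - 225) = sqrt(121) = 11

11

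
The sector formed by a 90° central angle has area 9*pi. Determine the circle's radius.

Sector area A = πr² × θ/360, so r² = 360A / (πθ).
r² = 360 × 9*pi / (π × 90)
r² = 36
r = 6

6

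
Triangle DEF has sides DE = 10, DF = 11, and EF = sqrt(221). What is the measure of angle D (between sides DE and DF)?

cos(D) = (10² + 11² - (sqrt(221))²) / (2 × 10 × 11) = 0, so D = arccos(0) = 90°.

90°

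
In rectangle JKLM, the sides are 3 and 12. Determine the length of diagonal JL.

d = sqrt(3^2 + 12^2) = sqrt(153) = 3*sqrt(17)

3*sqrt(17)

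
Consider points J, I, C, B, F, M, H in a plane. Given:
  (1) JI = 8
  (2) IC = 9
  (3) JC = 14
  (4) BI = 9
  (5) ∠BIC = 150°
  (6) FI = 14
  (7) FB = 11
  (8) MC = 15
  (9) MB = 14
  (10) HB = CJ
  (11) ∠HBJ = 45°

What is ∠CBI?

Step 1: By the law of cosines on triangle BIC: BC² = 9² + 9² − 2·9·9·cos(150°) = 302.3, so BC ≈ 17.39.
Step 2: By the inverse law of cosines on triangle CBI: cos(∠CBI) = (17.39² + 9² − 9²) / (2·17.39·9) = 302.3/312.96 = 0.9659, so ∠CBI = 15°.

Therefore, the measure of angle ∠CBI = 15°.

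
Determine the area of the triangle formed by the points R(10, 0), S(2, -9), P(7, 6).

The Shoelace formula computes the area from vertex coordinates by summing cross products.
For vertices (10,0), (2,-9), (7,6):
Signed sum = 10*-9 - 2*0 + 2*6 - 7*-9 + 7*0 - 10*6
= -90 + 75 + -60 = -75
Area = (1/2)|-75| = 75/2.

75/2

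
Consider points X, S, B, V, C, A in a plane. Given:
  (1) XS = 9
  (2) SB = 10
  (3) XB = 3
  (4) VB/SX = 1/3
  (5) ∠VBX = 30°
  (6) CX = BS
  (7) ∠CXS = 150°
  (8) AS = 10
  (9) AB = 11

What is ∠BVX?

From the given relations: VB = 1/3·SX = 1/3·9 = 3.
Step 1: By the law of cosines on triangle VBX: VX² = 3² + 3² − 2·3·3·cos(30°) = 2.41, so VX ≈ 1.55.
Step 2: By the inverse law of cosines on triangle BVX: cos(∠BVX) = (3² + 1.55² − 3²) / (2·3·1.55) = 2.41/9.32 = 0.2588, so ∠BVX = 75°.

Therefore, the measure of angle ∠BVX = 75°.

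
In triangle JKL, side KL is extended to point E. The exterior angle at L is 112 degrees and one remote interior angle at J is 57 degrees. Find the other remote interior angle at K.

angle K = 112 - 57 = 55 degrees (exterior angle theorem).

55 degrees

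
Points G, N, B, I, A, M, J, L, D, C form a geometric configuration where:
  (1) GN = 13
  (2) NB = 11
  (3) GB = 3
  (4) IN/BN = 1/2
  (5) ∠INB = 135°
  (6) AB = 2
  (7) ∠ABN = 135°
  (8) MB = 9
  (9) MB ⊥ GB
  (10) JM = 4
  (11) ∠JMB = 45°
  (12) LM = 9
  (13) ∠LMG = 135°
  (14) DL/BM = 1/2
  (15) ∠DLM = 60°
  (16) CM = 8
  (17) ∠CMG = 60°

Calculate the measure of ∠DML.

From the given relations: DL = 1/2·BM = 1/2·9 ≈ 4.5.
Step 1: By the law of cosines on triangle MLD: MD² = 9² + 4.5² − 2·9·4.5·cos(60°) = 60.75, so MD = 9/2·√3.
Step 2: By the inverse law of cosines on triangle DML: cos(∠DML) = ((9/2·√3)² + 9² − 4.5²) / (2·9/2·√3·9) = 121.5/140.3 = 0.866, so ∠DML = 30°.

Therefore, the measure of angle ∠DML = 30°.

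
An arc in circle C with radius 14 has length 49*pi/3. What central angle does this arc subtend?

θ = 360 × 49*pi/3 / (2π × 14) = 210° (rearranging arc length formula).

210°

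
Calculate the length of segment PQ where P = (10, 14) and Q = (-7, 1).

The horizontal distance is |-7 - 10| = 17 and the vertical distance is |1 - 14| = 13.
By the Pythagorean theorem, d = sqrt(17^2 + 13^2) = sqrt(458).

sqrt(458)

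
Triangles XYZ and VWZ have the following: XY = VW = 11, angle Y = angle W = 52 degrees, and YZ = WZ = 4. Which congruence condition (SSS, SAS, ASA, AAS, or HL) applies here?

The given information matches SAS: Two pairs of corresponding sides and the included angle are equal (Side-Angle-Side).

SAS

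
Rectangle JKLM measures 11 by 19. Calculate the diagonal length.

A rectangle's diagonal splits it into two right triangles, with the diagonal as the hypotenuse.
By the Pythagorean theorem, d^2 = 11^2 + 19^2 = 482.
Therefore d = sqrt(482).

sqrt(482)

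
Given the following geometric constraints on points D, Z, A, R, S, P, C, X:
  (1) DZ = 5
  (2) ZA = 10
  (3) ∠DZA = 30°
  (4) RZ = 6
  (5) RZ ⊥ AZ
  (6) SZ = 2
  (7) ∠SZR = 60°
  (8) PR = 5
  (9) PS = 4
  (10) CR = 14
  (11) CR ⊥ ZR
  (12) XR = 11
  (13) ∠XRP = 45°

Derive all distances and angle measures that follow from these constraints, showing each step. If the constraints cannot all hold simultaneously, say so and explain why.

The constraints are consistent.

Step 1: From DZ = 5, ZA = 10, and ∠DZA = 30°, by the law of cosines:
  DA² = DZ² + ZA² - 2·DZ·ZA·cos(30°) = 25 + 100 - 86.6 = 38.4
  DA ≈ 6.2

Step 2: From ZR = 6, RC = 14, and ∠ZRC = 90°, by the law of cosines:
  ZC² = ZR² + RC² - 2·ZR·RC·cos(90°) = 36 + 196 - 0 = 232
  ZC = 2·√58

Step 3: From AZ = 10, ZR = 6, and ∠AZR = 90°, by the law of cosines:
  AR² = AZ² + ZR² - 2·AZ·ZR·cos(90°) = 100 + 36 - 0 = 136
  AR = 2·√34

Step 4: From RZ = 6, ZS = 2, and ∠RZS = 60°, by the law of cosines:
  RS² = RZ² + ZS² - 2·RZ·ZS·cos(60°) = 36 + 4 - 12 = 28
  RS = 2·√7

Step 5: From PR = 5, RX = 11, and ∠PRX = 45°, by the law of cosines:
  PX² = PR² + RX² - 2·PR·RX·cos(45°) = 25 + 121 - 77.78 = 68.22
  PX ≈ 8.26

Step 6: From DA = 6.2, DZ = 5, AZ = 10, by the inverse law of cosines:
  cos(∠ADZ) = (DA² + DZ² - AZ²) / (2·DA·DZ)
  ∠ADZ = 126.21°

Step 7: From ZC = 2·√58, ZR = 6, CR = 14, by the inverse law of cosines:
  cos(∠CZR) = (ZC² + ZR² - CR²) / (2·ZC·ZR)
  ∠CZR = 66.8°

Step 8: From AD = 6.2, AZ = 10, DZ = 5, by the inverse law of cosines:
  cos(∠DAZ) = (AD² + AZ² - DZ²) / (2·AD·AZ)
  ∠DAZ = 23.79°

Step 9: From AR = 2·√34, AZ = 10, RZ = 6, by the inverse law of cosines:
  cos(∠RAZ) = (AR² + AZ² - RZ²) / (2·AR·AZ)
  ∠RAZ = 30.96°

Step 10: From RA = 2·√34, RZ = 6, AZ = 10, by the inverse law of cosines:
  cos(∠ARZ) = (RA² + RZ² - AZ²) / (2·RA·RZ)
  ∠ARZ = 59.04°

Step 11: From RP = 5, RS = 2·√7, PS = 4, by the inverse law of cosines:
  cos(∠PRS) = (RP² + RS² - PS²) / (2·RP·RS)
  ∠PRS = 45.63°

Step 12: From RS = 2·√7, RZ = 6, SZ = 2, by the inverse law of cosines:
  cos(∠SRZ) = (RS² + RZ² - SZ²) / (2·RS·RZ)
  ∠SRZ = 19.11°

Step 13: From SP = 4, SR = 2·√7, PR = 5, by the inverse law of cosines:
  cos(∠PSR) = (SP² + SR² - PR²) / (2·SP·SR)
  ∠PSR = 63.33°

Step 14: From SR = 2·√7, SZ = 2, RZ = 6, by the inverse law of cosines:
  cos(∠RSZ) = (SR² + SZ² - RZ²) / (2·SR·SZ)
  ∠RSZ = 100.89°

Step 15: From PR = 5, PS = 4, RS = 2·√7, by the inverse law of cosines:
  cos(∠RPS) = (PR² + PS² - RS²) / (2·PR·PS)
  ∠RPS = 71.03°

Step 16: From PR = 5, PX = 8.26, RX = 11, by the inverse law of cosines:
  cos(∠RPX) = (PR² + PX² - RX²) / (2·PR·PX)
  ∠RPX = 109.66°

Step 17: From CR = 14, CZ = 2·√58, RZ = 6, by the inverse law of cosines:
  cos(∠RCZ) = (CR² + CZ² - RZ²) / (2·CR·CZ)
  ∠RCZ = 23.2°

Step 18: From XP = 8.26, XR = 11, PR = 5, by the inverse law of cosines:
  cos(∠PXR) = (XP² + XR² - PR²) / (2·XP·XR)
  ∠PXR = 25.34°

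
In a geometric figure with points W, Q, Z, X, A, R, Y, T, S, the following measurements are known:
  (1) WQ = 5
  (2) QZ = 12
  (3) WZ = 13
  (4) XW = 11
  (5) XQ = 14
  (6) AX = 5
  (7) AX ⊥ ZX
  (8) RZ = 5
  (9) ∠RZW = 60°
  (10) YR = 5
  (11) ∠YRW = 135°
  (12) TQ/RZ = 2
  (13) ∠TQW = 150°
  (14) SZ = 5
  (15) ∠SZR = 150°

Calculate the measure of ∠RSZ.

Step 1: By the law of cosines on triangle SZR: SR² = 5² + 5² − 2·5·5·cos(150°) = 93.3, so SR ≈ 9.66.
Step 2: By the inverse law of cosines on triangle RSZ: cos(∠RSZ) = (9.66² + 5² − 5²) / (2·9.66·5) = 93.3/96.59 = 0.9659, so ∠RSZ = 15°.

Therefore, the measure of angle ∠RSZ = 15°.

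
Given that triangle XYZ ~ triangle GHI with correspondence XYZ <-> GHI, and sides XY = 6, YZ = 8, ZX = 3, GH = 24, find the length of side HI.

Similar triangles have proportional sides. Setting up the proportion:
GH / XY = HI / YZ
24 / 6 = HI / 8
HI = 8 * 24 / 6 = 32.

32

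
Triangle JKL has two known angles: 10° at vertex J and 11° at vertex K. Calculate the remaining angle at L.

The interior angles sum to 180°: angle L = 180 - 10 - 11 = 159°.
The triangle is obtuse (angles 10°, 11°, 159°).

159 degrees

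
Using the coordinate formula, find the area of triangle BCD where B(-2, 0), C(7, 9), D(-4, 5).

The Shoelace formula computes the area from vertex coordinates by summing cross products.
For vertices (-2,0), (7,9), (-4,5):
Signed sum = -2*9 - 7*0 + 7*5 - -4*9 + -4*0 - -2*5
= -18 + 71 + 10 = 63
Area = (1/2)|63| = 63/2.

63/2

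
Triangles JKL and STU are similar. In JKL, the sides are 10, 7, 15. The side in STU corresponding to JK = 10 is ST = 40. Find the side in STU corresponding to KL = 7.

Similar triangles have proportional sides. Setting up the proportion:
ST / JK = TU / KL
40 / 10 = TU / 7
TU = 7 * 40 / 10 = 28.

28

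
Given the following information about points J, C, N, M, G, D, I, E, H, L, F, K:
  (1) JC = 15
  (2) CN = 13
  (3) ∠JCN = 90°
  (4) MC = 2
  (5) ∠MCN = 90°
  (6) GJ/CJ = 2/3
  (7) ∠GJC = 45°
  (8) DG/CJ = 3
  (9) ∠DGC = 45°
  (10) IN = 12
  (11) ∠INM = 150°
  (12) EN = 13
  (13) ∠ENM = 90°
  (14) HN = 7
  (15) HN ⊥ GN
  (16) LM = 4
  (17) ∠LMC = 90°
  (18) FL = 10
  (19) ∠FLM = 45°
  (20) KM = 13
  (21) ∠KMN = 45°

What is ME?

Step 1: By the law of cosines on triangle NCM: NM² = 13² + 2² − 2·13·2·cos(90°) = 173, so NM = √173.
Step 2: By the law of cosines on triangle MNE: ME² = √173² + 13² − 2·√173·13·cos(90°) = 342, so ME = 3·√38.

Therefore, the length of ME = 3·√38.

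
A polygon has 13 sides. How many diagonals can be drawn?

The number of diagonals in an n-gon is n(n - 3)/2.
For n = 13: 13(13 - 3)/2 = 13 × 10 / 2 = 65.

65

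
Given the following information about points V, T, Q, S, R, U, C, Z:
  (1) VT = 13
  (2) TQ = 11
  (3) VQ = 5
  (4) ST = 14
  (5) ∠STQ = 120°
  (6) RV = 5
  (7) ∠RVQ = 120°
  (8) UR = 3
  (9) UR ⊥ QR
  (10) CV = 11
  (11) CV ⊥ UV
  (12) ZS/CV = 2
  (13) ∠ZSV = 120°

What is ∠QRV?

Step 1: By the law of cosines on triangle RVQ: RQ² = 5² + 5² − 2·5·5·cos(120°) = 75, so RQ = 5·√3.
Step 2: By the inverse law of cosines on triangle QRV: cos(∠QRV) = ((5·√3)² + 5² − 5²) / (2·5·√3·5) = 75/86.6 = 0.866, so ∠QRV = 30°.

Therefore, the measure of angle ∠QRV = 30°.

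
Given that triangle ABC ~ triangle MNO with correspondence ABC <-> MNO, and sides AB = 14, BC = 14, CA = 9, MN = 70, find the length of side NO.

Similar triangles have proportional sides. Setting up the proportion:
MN / AB = NO / BC
70 / 14 = NO / 14
NO = 14 * 70 / 14 = 70.

70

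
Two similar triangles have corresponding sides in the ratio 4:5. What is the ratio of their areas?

Area scales with the square of linear dimensions. If every length is multiplied by 4/5, then the area is multiplied by (4/5)^2 = 16/25.
The area ratio is 16:25.

16:25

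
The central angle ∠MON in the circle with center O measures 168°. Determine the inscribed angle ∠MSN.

By the inscribed angle theorem, the inscribed angle is half the central angle.
Inscribed angle = 168° / 2 = 84°

84°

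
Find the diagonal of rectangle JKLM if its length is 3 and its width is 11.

A rectangle's diagonal splits it into two right triangles, with the diagonal as the hypotenuse.
By the Pythagorean theorem, d^2 = 3^2 + 11^2 = 130.
Therefore d = sqrt(130).

sqrt(130)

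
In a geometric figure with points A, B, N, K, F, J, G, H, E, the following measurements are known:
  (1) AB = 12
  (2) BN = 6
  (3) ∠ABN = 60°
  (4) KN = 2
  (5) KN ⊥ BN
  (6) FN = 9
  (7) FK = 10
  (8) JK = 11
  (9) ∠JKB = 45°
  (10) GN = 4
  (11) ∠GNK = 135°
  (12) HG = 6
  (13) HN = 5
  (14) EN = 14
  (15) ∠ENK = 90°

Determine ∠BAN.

Step 1: By the law of cosines on triangle ABN: AN² = 12² + 6² − 2·12·6·cos(60°) = 108, so AN = 6·√3.
Step 2: By the inverse law of cosines on triangle BAN: cos(∠BAN) = (12² + (6·√3)² − 6²) / (2·12·6·√3) = 216/249.42 = 0.866, so ∠BAN = 30°.

Therefore, the measure of angle ∠BAN = 30°.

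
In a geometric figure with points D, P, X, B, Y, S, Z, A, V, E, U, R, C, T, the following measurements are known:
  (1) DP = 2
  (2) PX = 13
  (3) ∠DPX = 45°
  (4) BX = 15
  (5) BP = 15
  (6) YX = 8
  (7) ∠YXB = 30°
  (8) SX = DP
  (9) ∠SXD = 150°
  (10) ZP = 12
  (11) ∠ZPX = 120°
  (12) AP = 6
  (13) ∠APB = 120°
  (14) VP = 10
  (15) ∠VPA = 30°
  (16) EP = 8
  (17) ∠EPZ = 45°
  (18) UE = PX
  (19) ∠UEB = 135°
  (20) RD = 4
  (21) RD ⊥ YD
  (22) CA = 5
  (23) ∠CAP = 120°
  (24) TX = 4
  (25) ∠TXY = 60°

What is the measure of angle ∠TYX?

Step 1: By the law of cosines on triangle YXT: YT² = 8² + 4² − 2·8·4·cos(60°) = 48, so YT = 4·√3.
Step 2: By the inverse law of cosines on triangle TYX: cos(∠TYX) = ((4·√3)² + 8² − 4²) / (2·4·√3·8) = 96/110.85 = 0.866, so ∠TYX = 30°.

Therefore, the measure of angle ∠TYX = 30°.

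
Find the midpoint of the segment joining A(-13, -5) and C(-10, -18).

M = ((x₁ + x₂)/2, (y₁ + y₂)/2)
= ((-13 + -10)/2, (-5 + -18)/2)
= (-23/2, -23/2) = (-23/2, -23/2)

(-23/2, -23/2)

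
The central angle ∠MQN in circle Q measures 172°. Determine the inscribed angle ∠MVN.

An inscribed angle intercepts an arc from a point on the circle, while the central angle intercepts the same arc from the center.
The inscribed angle is always half the central angle: 172° / 2 = 86°.

86°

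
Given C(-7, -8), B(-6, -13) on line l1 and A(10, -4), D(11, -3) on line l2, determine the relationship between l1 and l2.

Slope of line 1: m1 = (-13 - -8)/(-6 - -7) = -5/1 = -5
Slope of line 2: m2 = (-3 - -4)/(11 - 10) = 1/1 = 1
For parallel lines we need equal slopes: -5 != 1.
For perpendicular lines we need m1*m2 = -1: (-5)(1) = -5 != -1.
Since neither condition holds, the lines are neither parallel nor perpendicular.

Neither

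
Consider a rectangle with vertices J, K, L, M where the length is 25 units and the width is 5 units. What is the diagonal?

Using the Pythagorean theorem:
d² = 25² + 5² = 625 + 25 = 650
d = sqrt(650) = 5*sqrt(26)

5*sqrt(26)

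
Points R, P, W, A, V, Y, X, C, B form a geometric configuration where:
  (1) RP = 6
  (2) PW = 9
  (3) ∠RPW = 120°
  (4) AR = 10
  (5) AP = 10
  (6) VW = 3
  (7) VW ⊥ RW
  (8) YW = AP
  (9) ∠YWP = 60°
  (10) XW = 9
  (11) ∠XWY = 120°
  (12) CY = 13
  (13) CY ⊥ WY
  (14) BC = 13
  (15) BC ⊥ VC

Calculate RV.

Step 1: By the law of cosines on triangle RPW: RW² = 6² + 9² − 2·6·9·cos(120°) = 171, so RW = 3·√19.
Step 2: By the law of cosines on triangle RWV: RV² = (3·√19)² + 3² − 2·3·√19·3·cos(90°) = 180, so RV = 6·√5.

Therefore, the length of RV = 6·√5.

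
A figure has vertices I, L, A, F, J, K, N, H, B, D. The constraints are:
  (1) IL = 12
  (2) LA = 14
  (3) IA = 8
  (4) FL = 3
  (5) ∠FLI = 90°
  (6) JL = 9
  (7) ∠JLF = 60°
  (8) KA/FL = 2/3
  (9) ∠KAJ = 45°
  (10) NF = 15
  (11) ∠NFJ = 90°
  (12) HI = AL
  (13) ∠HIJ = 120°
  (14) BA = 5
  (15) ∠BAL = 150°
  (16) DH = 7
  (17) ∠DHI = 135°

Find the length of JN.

Step 1: By the law of cosines on triangle FLJ: FJ² = 3² + 9² − 2·3·9·cos(60°) = 63, so FJ = 3·√7.
Step 2: By the law of cosines on triangle JFN: JN² = (3·√7)² + 15² − 2·3·√7·15·cos(90°) = 288, so JN = 12·√2.

Therefore, the length of JN = 12·√2.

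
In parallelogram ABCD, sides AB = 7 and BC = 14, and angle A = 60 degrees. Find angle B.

Opposite sides of a parallelogram are parallel, so consecutive angles form co-interior angles on a transversal.
Co-interior angles sum to 180°, giving angle B = 180 - 60 = 120 degrees.

120 degrees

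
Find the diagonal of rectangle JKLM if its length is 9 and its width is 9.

A rectangle's diagonal splits it into two right triangles, with the diagonal as the hypotenuse.
By the Pythagorean theorem, d^2 = 9^2 + 9^2 = 162.
Therefore d = sqrt(162) = 9*sqrt(2).

9*sqrt(2)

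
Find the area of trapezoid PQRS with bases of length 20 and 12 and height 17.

Area = (20 + 12) * 17 / 2 = 544 / 2 = 272

272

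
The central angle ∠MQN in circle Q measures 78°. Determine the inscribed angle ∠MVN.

Inscribed angle = 78° / 2 = 39° (inscribed angle theorem).

39°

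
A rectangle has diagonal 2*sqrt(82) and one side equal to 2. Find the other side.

The diagonal of a rectangle forms a right triangle with the two sides.
Rearranging the Pythagorean theorem: missing side = sqrt(d^2 - known^2).
= sqrt(328 - 4) = sqrt(324) = 18.

18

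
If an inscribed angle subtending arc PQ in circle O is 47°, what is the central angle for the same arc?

Central angle = 2 × 47° = 94° (inscribed angle theorem).

94°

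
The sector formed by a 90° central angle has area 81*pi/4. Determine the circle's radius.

Sector area A = πr² × θ/360, so r² = 360A / (πθ).
r² = 360 × 81*pi/4 / (π × 90)
r² = 81
r = 9

9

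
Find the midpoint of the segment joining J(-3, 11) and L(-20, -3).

M = ((x₁ + x₂)/2, (y₁ + y₂)/2)
= ((-3 + -20)/2, (11 + -3)/2)
= (-23/2, 8/2) = (-23/2, 4)

(-23/2, 4)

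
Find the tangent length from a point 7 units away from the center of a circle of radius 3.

The tangent, radius, and line from the external point to the center form a right triangle.
The right angle is where the tangent meets the radius.
By the Pythagorean theorem: tangent² + 3² = 7²
tangent² = 49 - 9 = 40
tangent = 2*sqrt(10)

2*sqrt(10)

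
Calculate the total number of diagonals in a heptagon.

Each of the 7 vertices connects to 4 non-adjacent vertices via diagonals.
Total connections = 7 × 4 = 28, but each diagonal is counted twice.
Number of diagonals = 28 / 2 = 14.

14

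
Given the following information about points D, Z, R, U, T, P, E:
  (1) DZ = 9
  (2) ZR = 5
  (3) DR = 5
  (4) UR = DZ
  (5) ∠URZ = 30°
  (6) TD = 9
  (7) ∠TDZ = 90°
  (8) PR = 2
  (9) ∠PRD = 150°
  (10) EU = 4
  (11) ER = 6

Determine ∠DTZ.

Step 1: By the law of cosines on triangle TDZ: TZ² = 9² + 9² − 2·9·9·cos(90°) = 162, so TZ = 9·√2.
Step 2: By the inverse law of cosines on triangle DTZ: cos(∠DTZ) = (9² + (9·√2)² − 9²) / (2·9·9·√2) = 162/229.1 = 0.7071, so ∠DTZ = 45°.

Therefore, the measure of angle ∠DTZ = 45°.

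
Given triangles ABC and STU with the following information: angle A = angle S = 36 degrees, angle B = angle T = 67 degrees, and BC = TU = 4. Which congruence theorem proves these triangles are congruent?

Consider the given information: angle A = angle S = 36 degrees, angle B = angle T = 67 degrees, and BC = TU = 4
This is not ASA or HL: ASA requires two angles and the side between them. HL only applies to right triangles with matching hypotenuse and leg.
The correct criterion is AAS. Two pairs of corresponding angles and a non-included side are equal (Angle-Angle-Side).

AAS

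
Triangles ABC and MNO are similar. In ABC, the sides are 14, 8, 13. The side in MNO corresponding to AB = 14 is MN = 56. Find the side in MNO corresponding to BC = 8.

k = 56/14 = 4. NO = 4 * 8 = 32.

32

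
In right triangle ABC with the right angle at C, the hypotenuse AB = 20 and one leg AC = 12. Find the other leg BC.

BC = sqrt(20^2 - 12^2) = sqrt(256) = 16

16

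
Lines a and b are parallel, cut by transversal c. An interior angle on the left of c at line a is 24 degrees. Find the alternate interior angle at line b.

Alternate interior angles lie on opposite sides of the transversal, between the parallel lines.
By the alternate interior angle theorem, they are equal: 24 degrees.

24 degrees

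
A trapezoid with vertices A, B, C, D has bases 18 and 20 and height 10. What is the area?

Area of a trapezoid = (base1 + base2) * height / 2
Area = (18 + 20) * 10 / 2
Area = 38 * 10 / 2
Area = 380 / 2
Area = 190

190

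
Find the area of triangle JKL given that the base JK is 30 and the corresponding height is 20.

A triangle's area is half the area of a rectangle with the same base and height.
Area = (1/2) * 30 * 20 = 300.

300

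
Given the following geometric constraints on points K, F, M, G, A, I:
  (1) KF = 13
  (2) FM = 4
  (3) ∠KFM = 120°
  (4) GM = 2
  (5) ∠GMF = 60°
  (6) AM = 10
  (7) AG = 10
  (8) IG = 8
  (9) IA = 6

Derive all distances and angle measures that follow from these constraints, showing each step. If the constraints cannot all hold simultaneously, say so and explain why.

The constraints are consistent.

Step 1: From KF = 13, FM = 4, and ∠KFM = 120°, by the law of cosines:
  KM² = KF² + FM² - 2·KF·FM·cos(120°) = 169 + 16 + 52 = 237
  KM ≈ 15.39

Step 2: From FM = 4, MG = 2, and ∠FMG = 60°, by the law of cosines:
  FG² = FM² + MG² - 2·FM·MG·cos(60°) = 16 + 4 - 8 = 12
  FG = 2·√3

Step 3: From MA = 10, MG = 2, AG = 10, by the inverse law of cosines:
  cos(∠AMG) = (MA² + MG² - AG²) / (2·MA·MG)
  ∠AMG = 84.26°

Step 4: From GA = 10, GI = 8, AI = 6, by the inverse law of cosines:
  cos(∠AGI) = (GA² + GI² - AI²) / (2·GA·GI)
  ∠AGI = 36.87°

Step 5: From GA = 10, GM = 2, AM = 10, by the inverse law of cosines:
  cos(∠AGM) = (GA² + GM² - AM²) / (2·GA·GM)
  ∠AGM = 84.26°

Step 6: From AG = 10, AI = 6, GI = 8, by the inverse law of cosines:
  cos(∠GAI) = (AG² + AI² - GI²) / (2·AG·AI)
  ∠GAI = 53.13°

Step 7: From AG = 10, AM = 10, GM = 2, by the inverse law of cosines:
  cos(∠GAM) = (AG² + AM² - GM²) / (2·AG·AM)
  ∠GAM = 11.48°

Step 8: From IA = 6, IG = 8, AG = 10, by the inverse law of cosines:
  cos(∠AIG) = (IA² + IG² - AG²) / (2·IA·IG)
  ∠AIG = 90°

Step 9: From KF = 13, KM = 15.39, FM = 4, by the inverse law of cosines:
  cos(∠FKM) = (KF² + KM² - FM²) / (2·KF·KM)
  ∠FKM = 13°

Step 10: From FG = 2·√3, FM = 4, GM = 2, by the inverse law of cosines:
  cos(∠GFM) = (FG² + FM² - GM²) / (2·FG·FM)
  ∠GFM = 30°

Step 11: From MF = 4, MK = 15.39, FK = 13, by the inverse law of cosines:
  cos(∠FMK) = (MF² + MK² - FK²) / (2·MF·MK)
  ∠FMK = 47°

Step 12: From GF = 2·√3, GM = 2, FM = 4, by the inverse law of cosines:
  cos(∠FGM) = (GF² + GM² - FM²) / (2·GF·GM)
  ∠FGM = 90°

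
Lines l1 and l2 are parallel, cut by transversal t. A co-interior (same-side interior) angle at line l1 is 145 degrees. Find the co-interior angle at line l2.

Co-interior (same-side interior) angles are between the parallel lines on the same side of the transversal.
Unlike corresponding or alternate interior angles, they are supplementary rather than equal.
So the angle = 180 - 145 = 35 degrees.

35 degrees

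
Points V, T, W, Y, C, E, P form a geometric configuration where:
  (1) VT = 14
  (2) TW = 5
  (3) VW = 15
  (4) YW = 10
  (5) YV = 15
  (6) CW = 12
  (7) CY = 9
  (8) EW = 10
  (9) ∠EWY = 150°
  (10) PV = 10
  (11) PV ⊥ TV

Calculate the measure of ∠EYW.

Step 1: By the law of cosines on triangle YWE: YE² = 10² + 10² − 2·10·10·cos(150°) = 373.21, so YE ≈ 19.32.
Step 2: By the inverse law of cosines on triangle EYW: cos(∠EYW) = (19.32² + 10² − 10²) / (2·19.32·10) = 373.21/386.37 = 0.9659, so ∠EYW = 15°.

Therefore, the measure of angle ∠EYW = 15°.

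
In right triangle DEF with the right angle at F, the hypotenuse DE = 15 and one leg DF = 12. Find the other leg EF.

By the Pythagorean theorem: EF^2 = DE^2 - DF^2
EF^2 = 15^2 - 12^2 = 225 - 144 = 81
EF = sqrt(81) = 9

9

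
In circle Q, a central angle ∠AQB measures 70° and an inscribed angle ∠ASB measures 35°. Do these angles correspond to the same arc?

By the inscribed angle theorem, if both angles subtend the same arc, the inscribed angle must be half the central angle.
Half of 70° = 35°, which equals the given inscribed angle of 35°.
Therefore, yes, they correspond to the same arc.

Yes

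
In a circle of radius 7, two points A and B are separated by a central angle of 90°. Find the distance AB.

Chord length = 2r sin(θ/2)
= 2 × 7 × sin(90°/2)
= 2 × 7 × sin(45°)
= 7*sqrt(2)

7*sqrt(2)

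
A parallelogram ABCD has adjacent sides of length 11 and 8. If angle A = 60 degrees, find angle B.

Consecutive angles are supplementary: angle B = 180 - 60 = 120 degrees.

120 degrees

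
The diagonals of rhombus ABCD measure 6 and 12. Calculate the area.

Area = (6 * 12) / 2 = 72 / 2 = 36

36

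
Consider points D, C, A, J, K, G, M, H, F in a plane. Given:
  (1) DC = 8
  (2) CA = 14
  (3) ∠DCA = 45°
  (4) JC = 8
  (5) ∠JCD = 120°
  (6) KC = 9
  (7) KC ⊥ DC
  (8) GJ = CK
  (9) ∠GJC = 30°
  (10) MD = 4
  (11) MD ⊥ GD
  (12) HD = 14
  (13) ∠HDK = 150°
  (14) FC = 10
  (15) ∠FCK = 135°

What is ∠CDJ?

Step 1: By the law of cosines on triangle DCJ: DJ² = 8² + 8² − 2·8·8·cos(120°) = 192, so DJ = 8·√3.
Step 2: By the inverse law of cosines on triangle CDJ: cos(∠CDJ) = (8² + (8·√3)² − 8²) / (2·8·8·√3) = 192/221.7 = 0.866, so ∠CDJ = 30°.

Therefore, the measure of angle ∠CDJ = 30°.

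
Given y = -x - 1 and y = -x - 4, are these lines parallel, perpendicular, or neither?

Slope of line 1: m1 = -1
Slope of line 2: m2 = -1
m1 = m2, so the lines are parallel.

Parallel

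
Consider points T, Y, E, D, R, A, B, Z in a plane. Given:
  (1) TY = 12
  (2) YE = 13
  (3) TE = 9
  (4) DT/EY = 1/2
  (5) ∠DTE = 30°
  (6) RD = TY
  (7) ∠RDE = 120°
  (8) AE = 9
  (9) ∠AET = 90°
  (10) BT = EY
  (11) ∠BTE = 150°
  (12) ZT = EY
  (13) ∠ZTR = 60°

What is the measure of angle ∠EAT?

Step 1: By the law of cosines on triangle AET: AT² = 9² + 9² − 2·9·9·cos(90°) = 162, so AT = 9·√2.
Step 2: By the inverse law of cosines on triangle EAT: cos(∠EAT) = (9² + (9·√2)² − 9²) / (2·9·9·√2) = 162/229.1 = 0.7071, so ∠EAT = 45°.

Therefore, the measure of angle ∠EAT = 45°.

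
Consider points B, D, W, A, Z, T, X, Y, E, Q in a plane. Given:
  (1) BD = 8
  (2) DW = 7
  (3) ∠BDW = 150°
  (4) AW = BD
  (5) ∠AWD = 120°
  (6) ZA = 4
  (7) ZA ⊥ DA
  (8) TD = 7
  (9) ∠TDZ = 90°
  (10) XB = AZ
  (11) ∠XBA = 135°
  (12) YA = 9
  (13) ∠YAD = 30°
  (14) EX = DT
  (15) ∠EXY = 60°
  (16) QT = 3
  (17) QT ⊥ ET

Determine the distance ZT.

From the given relations: AW = BD = 8.
Step 1: By the law of cosines on triangle DWA: DA² = 7² + 8² − 2·7·8·cos(120°) = 169, so DA = 13.
Step 2: By the law of cosines on triangle ZAD: ZD² = 4² + 13² − 2·4·13·cos(90°) = 185, so ZD = √185.
Step 3: By the law of cosines on triangle ZDT: ZT² = √185² + 7² − 2·√185·7·cos(90°) = 234, so ZT = 3·√26.

Therefore, the length of ZT = 3·√26.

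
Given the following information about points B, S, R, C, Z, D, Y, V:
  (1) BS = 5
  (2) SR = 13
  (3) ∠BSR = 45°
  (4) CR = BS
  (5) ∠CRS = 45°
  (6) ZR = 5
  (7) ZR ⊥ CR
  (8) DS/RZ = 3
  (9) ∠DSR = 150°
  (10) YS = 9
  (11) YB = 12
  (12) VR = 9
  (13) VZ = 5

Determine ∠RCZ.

From the given relations: CR = BS = 5.
Step 1: By the law of cosines on triangle CRZ: CZ² = 5² + 5² − 2·5·5·cos(90°) = 50, so CZ = 5·√2.
Step 2: By the inverse law of cosines on triangle RCZ: cos(∠RCZ) = (5² + (5·√2)² − 5²) / (2·5·5·√2) = 50/70.71 = 0.7071, so ∠RCZ = 45°.

Therefore, the measure of angle ∠RCZ = 45°.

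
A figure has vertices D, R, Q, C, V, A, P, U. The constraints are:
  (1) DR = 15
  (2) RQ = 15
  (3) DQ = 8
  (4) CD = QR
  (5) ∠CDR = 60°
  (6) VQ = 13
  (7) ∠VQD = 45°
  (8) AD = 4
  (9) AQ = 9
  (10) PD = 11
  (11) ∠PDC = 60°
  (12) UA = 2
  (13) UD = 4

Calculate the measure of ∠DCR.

From the given relations: CD = QR = 15.
Step 1: By the law of cosines on triangle CDR: CR² = 15² + 15² − 2·15·15·cos(60°) = 225, so CR = 15.
Step 2: By the inverse law of cosines on triangle DCR: cos(∠DCR) = (15² + 15² − 15²) / (2·15·15) = 225/450 = 0.5, so ∠DCR = 60°.

Therefore, the measure of angle ∠DCR = 60°.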